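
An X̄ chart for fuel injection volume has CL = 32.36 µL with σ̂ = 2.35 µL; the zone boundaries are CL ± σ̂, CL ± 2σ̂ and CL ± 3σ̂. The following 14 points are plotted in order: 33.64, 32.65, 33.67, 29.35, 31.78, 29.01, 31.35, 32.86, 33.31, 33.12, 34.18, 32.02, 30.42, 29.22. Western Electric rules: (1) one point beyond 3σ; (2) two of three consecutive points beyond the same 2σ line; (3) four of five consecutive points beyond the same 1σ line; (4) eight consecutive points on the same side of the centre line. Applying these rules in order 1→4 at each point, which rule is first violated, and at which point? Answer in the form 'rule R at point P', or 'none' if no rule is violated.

Zone of each point (C = within 1σ̂, B = 1σ̂–2σ̂, A = 2σ̂–3σ̂, * = beyond 3σ̂; sign = side of CL): 1:+C, 2:+C, 3:+C, 4:-B, 5:-C, 6:-B, 7:-C, 8:+C, 9:+C, 10:+C, 11:+C, 12:-C, 13:-C, 14:-B
No rule fires across all 14 points.

none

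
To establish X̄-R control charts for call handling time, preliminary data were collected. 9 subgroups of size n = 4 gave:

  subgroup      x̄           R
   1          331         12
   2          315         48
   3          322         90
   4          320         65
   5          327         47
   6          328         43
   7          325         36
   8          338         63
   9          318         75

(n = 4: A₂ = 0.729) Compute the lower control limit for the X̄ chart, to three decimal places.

286.090

X̄̄ = (331 + 315 + 322 + 320 + 327 + 328 + 325 + 338 + 318) / 9 = 2924.0000 / 9 = 324.8889
R̄ = (12 + 48 + 90 + 65 + 47 + 43 + 36 + 63 + 75) / 9 = 479.0000 / 9 = 53.2222
LCL = X̄̄ − A₂·R̄ = 324.8889 − 0.729 × 53.2222 = 286.0899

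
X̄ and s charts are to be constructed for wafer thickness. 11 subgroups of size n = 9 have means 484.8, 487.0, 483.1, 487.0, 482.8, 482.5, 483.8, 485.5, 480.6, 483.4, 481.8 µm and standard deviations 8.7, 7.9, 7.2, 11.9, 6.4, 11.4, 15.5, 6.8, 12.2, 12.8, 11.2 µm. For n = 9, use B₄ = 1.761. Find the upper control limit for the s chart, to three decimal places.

s̄ = (8.7 + 7.9 + 7.2 + 11.9 + 6.4 + 11.4 + 15.5 + 6.8 + 12.2 + 12.8 + 11.2) / 11 = 10.1818
UCL_s = B₄·s̄ = 1.761 × 10.1818 = 17.9302

17.930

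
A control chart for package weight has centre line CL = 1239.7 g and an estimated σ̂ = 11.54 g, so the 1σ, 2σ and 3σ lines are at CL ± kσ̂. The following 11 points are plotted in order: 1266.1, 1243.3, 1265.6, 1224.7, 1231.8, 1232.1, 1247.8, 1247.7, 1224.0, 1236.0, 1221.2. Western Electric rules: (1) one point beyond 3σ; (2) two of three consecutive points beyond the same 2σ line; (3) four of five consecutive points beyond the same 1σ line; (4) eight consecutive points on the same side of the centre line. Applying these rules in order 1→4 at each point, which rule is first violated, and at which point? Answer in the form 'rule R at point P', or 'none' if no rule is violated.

rule 2 at point 3

Zone of each point (C = within 1σ̂, B = 1σ̂–2σ̂, A = 2σ̂–3σ̂, * = beyond 3σ̂; sign = side of CL): 1:+A, 2:+C, 3:+A, 4:-B, 5:-C, 6:-C, 7:+C, 8:+C, 9:-B, 10:-C, 11:-B
Rule 2 (two of three consecutive points beyond the same 2σ limit) is satisfied at point 3.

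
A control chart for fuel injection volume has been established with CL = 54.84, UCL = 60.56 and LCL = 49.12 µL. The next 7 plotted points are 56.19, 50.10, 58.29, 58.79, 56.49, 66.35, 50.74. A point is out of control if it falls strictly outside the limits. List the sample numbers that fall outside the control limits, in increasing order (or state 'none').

Compare each point to [49.12, 60.56]: sample 6 = 66.35 > UCL.

6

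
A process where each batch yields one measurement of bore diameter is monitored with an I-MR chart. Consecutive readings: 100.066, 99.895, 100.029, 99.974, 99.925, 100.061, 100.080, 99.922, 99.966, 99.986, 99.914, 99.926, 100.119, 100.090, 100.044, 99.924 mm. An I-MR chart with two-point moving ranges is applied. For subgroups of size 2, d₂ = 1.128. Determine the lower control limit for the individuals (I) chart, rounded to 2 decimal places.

X̄ = (100.066 + 99.895 + 100.029 + 99.974 + 99.925 + 100.061 + 100.080 + 99.922 + 99.966 + 99.986 + 99.914 + 99.926 + 100.119 + 100.090 + 100.044 + 99.924) / 16 = 99.9951
Moving ranges: 0.171, 0.134, 0.055, 0.049, 0.136, 0.019, 0.158, 0.044, 0.020, 0.072, 0.012, 0.193, 0.029, 0.046, 0.120; M̄R̄ = 1.2580 / 15 = 0.0839
LCL = X̄ − 3·M̄R̄/d₂ = 99.9951 − 3 × 0.0839 / 1.128 = 99.7720

99.77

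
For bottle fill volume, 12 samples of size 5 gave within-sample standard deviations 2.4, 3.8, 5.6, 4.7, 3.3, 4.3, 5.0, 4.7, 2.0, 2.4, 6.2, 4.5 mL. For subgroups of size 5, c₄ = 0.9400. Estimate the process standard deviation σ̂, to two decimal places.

4.34

s̄ = (2.4 + 3.8 + 5.6 + 4.7 + 3.3 + 4.3 + 5.0 + 4.7 + 2.0 + 2.4 + 6.2 + 4.5) / 12 = 4.0750
σ̂ = s̄ / c₄ = 4.0750 / 0.9400 = 4.3351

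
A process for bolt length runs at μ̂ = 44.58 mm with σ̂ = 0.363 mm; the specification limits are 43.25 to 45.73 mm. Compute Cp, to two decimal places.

1.14

Cp = (USL − LSL) / (6σ̂) = (45.73 − 43.25) / (6 × 0.363) = 2.4800 / 2.1780 = 1.1387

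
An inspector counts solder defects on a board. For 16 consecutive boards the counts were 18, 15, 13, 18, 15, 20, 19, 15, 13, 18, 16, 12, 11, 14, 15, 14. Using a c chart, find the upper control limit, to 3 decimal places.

27.138

c̄ = (18 + 15 + 13 + 18 + 15 + 20 + 19 + 15 + 13 + 18 + 16 + 12 + 11 + 14 + 15 + 14) / 16 = 246 / 16 = 15.3750
UCL = c̄ + 3√c̄ = 15.3750 + 3 × √15.3750 = 15.3750 + 3 × 3.9211 = 27.1383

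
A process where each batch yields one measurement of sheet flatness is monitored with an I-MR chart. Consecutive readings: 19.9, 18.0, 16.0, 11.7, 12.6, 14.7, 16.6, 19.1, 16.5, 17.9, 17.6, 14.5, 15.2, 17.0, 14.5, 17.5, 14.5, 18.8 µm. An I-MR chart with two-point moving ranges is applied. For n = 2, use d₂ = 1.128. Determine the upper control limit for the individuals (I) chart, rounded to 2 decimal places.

X̄ = (19.9 + 18.0 + 16.0 + 11.7 + 12.6 + 14.7 + 16.6 + 19.1 + 16.5 + 17.9 + 17.6 + 14.5 + 15.2 + 17.0 + 14.5 + 17.5 + 14.5 + 18.8) / 18 = 16.2556
Moving ranges: 1.9, 2.0, 4.3, 0.9, 2.1, 1.9, 2.5, 2.6, 1.4, 0.3, 3.1, 0.7, 1.8, 2.5, 3.0, 3.0, 4.3; M̄R̄ = 38.3000 / 17 = 2.2529
UCL = X̄ + 3·M̄R̄/d₂ = 16.2556 + 3 × 2.2529 / 1.128 = 22.2474

22.25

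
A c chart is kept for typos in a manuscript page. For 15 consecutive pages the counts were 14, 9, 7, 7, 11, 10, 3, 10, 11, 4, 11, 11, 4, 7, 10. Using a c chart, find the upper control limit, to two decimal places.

c̄ = (14 + 9 + 7 + 7 + 11 + 10 + 3 + 10 + 11 + 4 + 11 + 11 + 4 + 7 + 10) / 15 = 129 / 15 = 8.6000
UCL = c̄ + 3√c̄ = 8.6000 + 3 × √8.6000 = 8.6000 + 3 × 2.9326 = 17.3977

17.40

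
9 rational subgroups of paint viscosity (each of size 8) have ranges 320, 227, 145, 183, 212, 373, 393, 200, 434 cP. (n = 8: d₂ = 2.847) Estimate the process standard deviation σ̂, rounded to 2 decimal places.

97.06

R̄ = (320 + 227 + 145 + 183 + 212 + 373 + 393 + 200 + 434) / 9 = 276.3333
σ̂ = R̄ / d₂ = 276.3333 / 2.847 = 97.0612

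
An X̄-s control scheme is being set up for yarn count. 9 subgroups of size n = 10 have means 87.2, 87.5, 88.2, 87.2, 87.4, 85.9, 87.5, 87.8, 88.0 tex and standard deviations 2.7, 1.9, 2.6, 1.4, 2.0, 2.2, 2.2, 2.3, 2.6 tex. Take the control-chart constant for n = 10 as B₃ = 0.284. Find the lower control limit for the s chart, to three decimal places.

0.628

s̄ = (2.7 + 1.9 + 2.6 + 1.4 + 2.0 + 2.2 + 2.2 + 2.3 + 2.6) / 9 = 2.2111
LCL_s = B₃·s̄ = 0.284 × 2.2111 = 0.6280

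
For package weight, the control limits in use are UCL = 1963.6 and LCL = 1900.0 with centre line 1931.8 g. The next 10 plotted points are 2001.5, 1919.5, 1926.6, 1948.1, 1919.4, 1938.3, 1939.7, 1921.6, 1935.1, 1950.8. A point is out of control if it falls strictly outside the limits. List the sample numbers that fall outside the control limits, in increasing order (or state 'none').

1

Compare each point to [1900.0, 1963.6]: sample 1 = 2001.5 > UCL.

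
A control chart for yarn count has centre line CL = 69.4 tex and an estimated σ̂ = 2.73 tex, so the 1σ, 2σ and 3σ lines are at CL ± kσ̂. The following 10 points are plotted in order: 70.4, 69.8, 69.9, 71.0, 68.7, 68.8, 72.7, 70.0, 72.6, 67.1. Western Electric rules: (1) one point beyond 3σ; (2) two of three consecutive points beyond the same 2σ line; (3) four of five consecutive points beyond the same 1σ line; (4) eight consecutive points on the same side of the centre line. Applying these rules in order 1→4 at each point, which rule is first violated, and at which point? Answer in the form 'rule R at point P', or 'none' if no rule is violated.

none

Zone of each point (C = within 1σ̂, B = 1σ̂–2σ̂, A = 2σ̂–3σ̂, * = beyond 3σ̂; sign = side of CL): 1:+C, 2:+C, 3:+C, 4:+C, 5:-C, 6:-C, 7:+B, 8:+C, 9:+B, 10:-C
No rule fires across all 10 points.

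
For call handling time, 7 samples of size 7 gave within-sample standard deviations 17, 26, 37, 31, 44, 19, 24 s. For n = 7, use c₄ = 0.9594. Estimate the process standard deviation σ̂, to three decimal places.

s̄ = (17 + 26 + 37 + 31 + 44 + 19 + 24) / 7 = 28.2857
σ̂ = s̄ / c₄ = 28.2857 / 0.9594 = 29.4827

29.483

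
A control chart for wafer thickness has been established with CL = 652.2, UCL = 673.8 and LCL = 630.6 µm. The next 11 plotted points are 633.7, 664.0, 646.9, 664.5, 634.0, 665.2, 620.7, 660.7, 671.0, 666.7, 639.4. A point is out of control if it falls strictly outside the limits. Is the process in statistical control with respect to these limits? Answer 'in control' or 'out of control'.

Compare each point to [630.6, 673.8]: sample 7 = 620.7 < LCL.

out of control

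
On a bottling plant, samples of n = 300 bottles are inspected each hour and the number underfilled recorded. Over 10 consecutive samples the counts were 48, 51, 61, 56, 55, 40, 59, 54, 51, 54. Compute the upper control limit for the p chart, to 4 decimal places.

0.2423

p̄ = Σdᵢ / (k·n) = 529 / (10 × 300) = 0.17633
UCL = p̄ + 3·√(p̄(1−p̄)/n) = 0.17633 + 3 × √(0.17633×0.82367/300) = 0.17633 + 3 × 0.02200 = 0.24234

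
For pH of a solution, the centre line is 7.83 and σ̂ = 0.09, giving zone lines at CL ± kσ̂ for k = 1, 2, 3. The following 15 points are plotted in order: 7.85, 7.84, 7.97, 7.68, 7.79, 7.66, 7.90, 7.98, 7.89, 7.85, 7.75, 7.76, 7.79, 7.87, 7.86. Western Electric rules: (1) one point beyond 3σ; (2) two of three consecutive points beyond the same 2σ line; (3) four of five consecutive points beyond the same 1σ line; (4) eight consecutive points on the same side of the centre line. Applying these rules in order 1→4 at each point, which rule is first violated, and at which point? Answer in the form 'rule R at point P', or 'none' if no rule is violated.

none

Zone of each point (C = within 1σ̂, B = 1σ̂–2σ̂, A = 2σ̂–3σ̂, * = beyond 3σ̂; sign = side of CL): 1:+C, 2:+C, 3:+B, 4:-B, 5:-C, 6:-B, 7:+C, 8:+B, 9:+C, 10:+C, 11:-C, 12:-C, 13:-C, 14:+C, 15:+C
No rule fires across all 15 points.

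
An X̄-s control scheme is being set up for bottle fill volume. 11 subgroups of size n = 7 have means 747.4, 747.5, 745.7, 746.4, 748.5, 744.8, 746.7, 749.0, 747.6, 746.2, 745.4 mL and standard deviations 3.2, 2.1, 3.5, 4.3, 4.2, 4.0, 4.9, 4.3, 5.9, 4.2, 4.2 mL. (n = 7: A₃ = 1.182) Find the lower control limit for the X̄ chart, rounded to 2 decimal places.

742.02

X̄̄ = (747.4 + 747.5 + 745.7 + 746.4 + 748.5 + 744.8 + 746.7 + 749.0 + 747.6 + 746.2 + 745.4) / 11 = 746.8364
s̄ = (3.2 + 2.1 + 3.5 + 4.3 + 4.2 + 4.0 + 4.9 + 4.3 + 5.9 + 4.2 + 4.2) / 11 = 4.0727
LCL = X̄̄ − A₃·s̄ = 746.8364 − 1.182 × 4.0727 = 742.0224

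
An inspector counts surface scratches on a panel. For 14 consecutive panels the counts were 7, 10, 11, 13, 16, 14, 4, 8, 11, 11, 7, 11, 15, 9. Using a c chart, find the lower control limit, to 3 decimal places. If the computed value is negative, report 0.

0.779

c̄ = (7 + 10 + 11 + 13 + 16 + 14 + 4 + 8 + 11 + 11 + 7 + 11 + 15 + 9) / 14 = 147 / 14 = 10.5000
LCL = c̄ − 3√c̄ = 10.5000 − 3 × 3.2404 = 0.7789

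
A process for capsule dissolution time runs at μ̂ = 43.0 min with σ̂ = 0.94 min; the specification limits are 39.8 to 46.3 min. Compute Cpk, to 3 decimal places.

Cpu = (USL − μ̂) / (3σ̂) = (46.3 − 43.0) / (3 × 0.94) = 1.1702; Cpl = (μ̂ − LSL) / (3σ̂) = (43.0 − 39.8) / (3 × 0.94) = 1.1348; Cpk = min(Cpu, Cpl) = 1.1348

1.135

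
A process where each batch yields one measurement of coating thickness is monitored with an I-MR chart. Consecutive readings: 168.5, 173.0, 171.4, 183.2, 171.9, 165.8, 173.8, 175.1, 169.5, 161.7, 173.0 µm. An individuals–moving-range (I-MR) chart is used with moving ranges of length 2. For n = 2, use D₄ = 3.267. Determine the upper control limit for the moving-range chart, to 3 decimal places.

Moving ranges: 4.5, 1.6, 11.8, 11.3, 6.1, 8.0, 1.3, 5.6, 7.8, 11.3; M̄R̄ = 69.3000 / 10 = 6.9300
UCL_MR = D₄·M̄R̄ = 3.267 × 6.9300 = 22.6403

22.640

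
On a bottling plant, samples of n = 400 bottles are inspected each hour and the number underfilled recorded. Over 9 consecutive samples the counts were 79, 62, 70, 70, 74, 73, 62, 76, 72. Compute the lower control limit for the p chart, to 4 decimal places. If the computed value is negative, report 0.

p̄ = Σdᵢ / (k·n) = 638 / (9 × 400) = 0.17722
LCL = p̄ − 3·√(p̄(1−p̄)/n) = 0.17722 − 3 × 0.01909 = 0.11994

0.1199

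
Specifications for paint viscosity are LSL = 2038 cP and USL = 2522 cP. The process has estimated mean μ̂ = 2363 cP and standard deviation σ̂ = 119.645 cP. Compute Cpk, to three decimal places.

0.443

Cpu = (USL − μ̂) / (3σ̂) = (2522 − 2363) / (3 × 119.645) = 0.4430; Cpl = (μ̂ − LSL) / (3σ̂) = (2363 − 2038) / (3 × 119.645) = 0.9055; Cpk = min(Cpu, Cpl) = 0.4430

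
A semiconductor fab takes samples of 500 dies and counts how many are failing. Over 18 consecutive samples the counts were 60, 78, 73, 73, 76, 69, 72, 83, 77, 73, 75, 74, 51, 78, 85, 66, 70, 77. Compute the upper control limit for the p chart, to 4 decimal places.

0.1929

p̄ = Σdᵢ / (k·n) = 1310 / (18 × 500) = 0.14556
UCL = p̄ + 3·√(p̄(1−p̄)/n) = 0.14556 + 3 × √(0.14556×0.85444/500) = 0.14556 + 3 × 0.01577 = 0.19287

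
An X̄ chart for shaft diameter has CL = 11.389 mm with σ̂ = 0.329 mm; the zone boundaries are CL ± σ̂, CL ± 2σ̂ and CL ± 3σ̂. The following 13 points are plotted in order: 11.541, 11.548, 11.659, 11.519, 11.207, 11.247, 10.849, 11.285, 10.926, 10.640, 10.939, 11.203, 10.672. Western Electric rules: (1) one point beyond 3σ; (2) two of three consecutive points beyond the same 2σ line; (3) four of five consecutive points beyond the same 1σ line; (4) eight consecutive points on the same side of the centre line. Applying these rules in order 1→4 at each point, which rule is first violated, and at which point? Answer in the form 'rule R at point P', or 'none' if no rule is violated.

Zone of each point (C = within 1σ̂, B = 1σ̂–2σ̂, A = 2σ̂–3σ̂, * = beyond 3σ̂; sign = side of CL): 1:+C, 2:+C, 3:+C, 4:+C, 5:-C, 6:-C, 7:-B, 8:-C, 9:-B, 10:-A, 11:-B, 12:-C, 13:-A
Rule 3 (four of five consecutive points beyond the same 1σ limit) is satisfied at point 11.

rule 3 at point 11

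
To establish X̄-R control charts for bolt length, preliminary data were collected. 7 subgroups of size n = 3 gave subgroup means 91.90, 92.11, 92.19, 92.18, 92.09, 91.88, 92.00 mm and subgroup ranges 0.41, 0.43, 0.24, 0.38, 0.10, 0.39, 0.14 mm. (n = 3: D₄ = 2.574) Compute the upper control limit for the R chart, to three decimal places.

R̄ = (0.41 + 0.43 + 0.24 + 0.38 + 0.10 + 0.39 + 0.14) / 7 = 2.0900 / 7 = 0.2986
UCL_R = D₄·R̄ = 2.574 × 0.2986 = 0.7685

0.769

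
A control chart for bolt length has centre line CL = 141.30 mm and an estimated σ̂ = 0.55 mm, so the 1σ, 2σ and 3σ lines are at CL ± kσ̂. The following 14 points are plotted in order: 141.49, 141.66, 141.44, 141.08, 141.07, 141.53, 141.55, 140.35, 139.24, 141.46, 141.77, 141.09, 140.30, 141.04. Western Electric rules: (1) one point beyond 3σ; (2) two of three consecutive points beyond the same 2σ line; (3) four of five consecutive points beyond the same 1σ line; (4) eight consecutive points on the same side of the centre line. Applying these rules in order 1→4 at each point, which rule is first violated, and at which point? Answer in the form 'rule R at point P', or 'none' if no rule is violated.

Zone of each point (C = within 1σ̂, B = 1σ̂–2σ̂, A = 2σ̂–3σ̂, * = beyond 3σ̂; sign = side of CL): 1:+C, 2:+C, 3:+C, 4:-C, 5:-C, 6:+C, 7:+C, 8:-B, 9:-*, 10:+C, 11:+C, 12:-C, 13:-B, 14:-C
Rule 1 (one point beyond the 3σ limits) is satisfied at point 9.

rule 1 at point 9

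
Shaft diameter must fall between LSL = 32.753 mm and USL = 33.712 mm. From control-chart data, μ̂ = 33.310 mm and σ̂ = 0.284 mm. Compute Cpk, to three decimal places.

Cpu = (USL − μ̂) / (3σ̂) = (33.712 − 33.310) / (3 × 0.284) = 0.4718; Cpl = (μ̂ − LSL) / (3σ̂) = (33.310 − 32.753) / (3 × 0.284) = 0.6538; Cpk = min(Cpu, Cpl) = 0.4718

0.472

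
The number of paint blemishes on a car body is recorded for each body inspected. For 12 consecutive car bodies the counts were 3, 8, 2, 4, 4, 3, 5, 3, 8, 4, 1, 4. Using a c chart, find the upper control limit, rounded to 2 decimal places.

10.15

c̄ = (3 + 8 + 2 + 4 + 4 + 3 + 5 + 3 + 8 + 4 + 1 + 4) / 12 = 49 / 12 = 4.0833
UCL = c̄ + 3√c̄ = 4.0833 + 3 × √4.0833 = 4.0833 + 3 × 2.0207 = 10.1455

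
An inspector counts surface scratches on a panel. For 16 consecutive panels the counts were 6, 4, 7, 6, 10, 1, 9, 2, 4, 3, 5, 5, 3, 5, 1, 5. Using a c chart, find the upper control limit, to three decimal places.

c̄ = (6 + 4 + 7 + 6 + 10 + 1 + 9 + 2 + 4 + 3 + 5 + 5 + 3 + 5 + 1 + 5) / 16 = 76 / 16 = 4.7500
UCL = c̄ + 3√c̄ = 4.7500 + 3 × √4.7500 = 4.7500 + 3 × 2.1794 = 11.2883

11.288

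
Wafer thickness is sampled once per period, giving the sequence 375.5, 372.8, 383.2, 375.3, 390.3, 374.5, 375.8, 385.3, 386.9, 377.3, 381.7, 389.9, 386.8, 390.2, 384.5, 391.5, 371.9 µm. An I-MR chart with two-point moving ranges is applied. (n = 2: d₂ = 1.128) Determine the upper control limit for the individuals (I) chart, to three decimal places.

X̄ = (375.5 + 372.8 + 383.2 + 375.3 + 390.3 + 374.5 + 375.8 + 385.3 + 386.9 + 377.3 + 381.7 + 389.9 + 386.8 + 390.2 + 384.5 + 391.5 + 371.9) / 17 = 381.9647
Moving ranges: 2.7, 10.4, 7.9, 15.0, 15.8, 1.3, 9.5, 1.6, 9.6, 4.4, 8.2, 3.1, 3.4, 5.7, 7.0, 19.6; M̄R̄ = 125.2000 / 16 = 7.8250
UCL = X̄ + 3·M̄R̄/d₂ = 381.9647 + 3 × 7.8250 / 1.128 = 402.7759

402.776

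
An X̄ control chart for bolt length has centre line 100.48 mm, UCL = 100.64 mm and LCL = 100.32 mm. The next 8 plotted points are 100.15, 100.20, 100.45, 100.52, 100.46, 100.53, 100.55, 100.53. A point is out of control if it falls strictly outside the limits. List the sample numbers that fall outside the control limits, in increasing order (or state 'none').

Compare each point to [100.32, 100.64]: sample 1 = 100.15 < LCL; sample 2 = 100.20 < LCL.

1, 2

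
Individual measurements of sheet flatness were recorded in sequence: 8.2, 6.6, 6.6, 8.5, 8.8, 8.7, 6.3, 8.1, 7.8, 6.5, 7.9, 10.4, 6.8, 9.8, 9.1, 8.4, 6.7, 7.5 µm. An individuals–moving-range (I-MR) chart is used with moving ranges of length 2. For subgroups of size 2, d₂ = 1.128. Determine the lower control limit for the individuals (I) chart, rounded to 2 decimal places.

X̄ = (8.2 + 6.6 + 6.6 + 8.5 + 8.8 + 8.7 + 6.3 + 8.1 + 7.8 + 6.5 + 7.9 + 10.4 + 6.8 + 9.8 + 9.1 + 8.4 + 6.7 + 7.5) / 18 = 7.9278
Moving ranges: 1.6, 0.0, 1.9, 0.3, 0.1, 2.4, 1.8, 0.3, 1.3, 1.4, 2.5, 3.6, 3.0, 0.7, 0.7, 1.7, 0.8; M̄R̄ = 24.1000 / 17 = 1.4176
LCL = X̄ − 3·M̄R̄/d₂ = 7.9278 − 3 × 1.4176 / 1.128 = 4.1574

4.16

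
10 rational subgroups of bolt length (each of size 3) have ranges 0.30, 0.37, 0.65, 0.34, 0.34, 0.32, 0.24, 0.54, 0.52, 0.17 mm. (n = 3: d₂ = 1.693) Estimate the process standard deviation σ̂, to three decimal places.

R̄ = (0.30 + 0.37 + 0.65 + 0.34 + 0.34 + 0.32 + 0.24 + 0.54 + 0.52 + 0.17) / 10 = 0.3790
σ̂ = R̄ / d₂ = 0.3790 / 1.693 = 0.2239

0.224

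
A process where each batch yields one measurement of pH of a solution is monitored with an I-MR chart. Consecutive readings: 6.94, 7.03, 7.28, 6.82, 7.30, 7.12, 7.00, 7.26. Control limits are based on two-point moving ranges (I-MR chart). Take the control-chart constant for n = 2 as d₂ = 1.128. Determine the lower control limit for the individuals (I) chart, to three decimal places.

X̄ = (6.94 + 7.03 + 7.28 + 6.82 + 7.30 + 7.12 + 7.00 + 7.26) / 8 = 7.0938
Moving ranges: 0.09, 0.25, 0.46, 0.48, 0.18, 0.12, 0.26; M̄R̄ = 1.8400 / 7 = 0.2629
LCL = X̄ − 3·M̄R̄/d₂ = 7.0938 − 3 × 0.2629 / 1.128 = 6.3947

6.395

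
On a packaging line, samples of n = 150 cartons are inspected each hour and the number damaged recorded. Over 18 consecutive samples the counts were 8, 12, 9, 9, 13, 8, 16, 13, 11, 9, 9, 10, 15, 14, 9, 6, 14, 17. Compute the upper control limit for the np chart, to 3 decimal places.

20.889

p̄ = Σdᵢ / (k·n) = 202 / (18 × 150) = 0.07481
UCL = np̄ + 3·√(np̄(1−p̄)) = 11.2222 + 3 × √(11.2222×0.92519) = 11.2222 + 3 × 3.2222 = 20.8889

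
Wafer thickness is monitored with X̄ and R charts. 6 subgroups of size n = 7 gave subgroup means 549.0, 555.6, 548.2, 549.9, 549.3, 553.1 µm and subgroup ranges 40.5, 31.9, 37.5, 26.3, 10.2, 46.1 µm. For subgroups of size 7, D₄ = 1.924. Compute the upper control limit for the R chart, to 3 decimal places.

61.728

R̄ = (40.5 + 31.9 + 37.5 + 26.3 + 10.2 + 46.1) / 6 = 192.5000 / 6 = 32.0833
UCL_R = D₄·R̄ = 1.924 × 32.0833 = 61.7283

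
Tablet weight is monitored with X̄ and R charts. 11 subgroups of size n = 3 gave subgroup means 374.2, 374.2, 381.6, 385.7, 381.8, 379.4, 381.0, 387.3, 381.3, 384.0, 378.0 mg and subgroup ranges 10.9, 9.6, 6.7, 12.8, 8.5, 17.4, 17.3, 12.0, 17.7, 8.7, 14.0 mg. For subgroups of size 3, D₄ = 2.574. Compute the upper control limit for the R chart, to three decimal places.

31.730

R̄ = (10.9 + 9.6 + 6.7 + 12.8 + 8.5 + 17.4 + 17.3 + 12.0 + 17.7 + 8.7 + 14.0) / 11 = 135.6000 / 11 = 12.3273
UCL_R = D₄·R̄ = 2.574 × 12.3273 = 31.7304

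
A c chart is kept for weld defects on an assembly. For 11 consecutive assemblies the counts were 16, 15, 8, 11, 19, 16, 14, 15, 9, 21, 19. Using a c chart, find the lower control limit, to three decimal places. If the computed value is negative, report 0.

c̄ = (16 + 15 + 8 + 11 + 19 + 16 + 14 + 15 + 9 + 21 + 19) / 11 = 163 / 11 = 14.8182
LCL = c̄ − 3√c̄ = 14.8182 − 3 × 3.8494 = 3.2699

3.270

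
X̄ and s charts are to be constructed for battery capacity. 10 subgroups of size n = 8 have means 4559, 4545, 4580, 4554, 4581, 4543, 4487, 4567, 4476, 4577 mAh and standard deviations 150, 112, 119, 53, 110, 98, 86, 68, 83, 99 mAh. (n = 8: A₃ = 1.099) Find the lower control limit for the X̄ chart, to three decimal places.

X̄̄ = (4559 + 4545 + 4580 + 4554 + 4581 + 4543 + 4487 + 4567 + 4476 + 4577) / 10 = 4546.9000
s̄ = (150 + 112 + 119 + 53 + 110 + 98 + 86 + 68 + 83 + 99) / 10 = 97.8000
LCL = X̄̄ − A₃·s̄ = 4546.9000 − 1.099 × 97.8000 = 4439.4178

4439.418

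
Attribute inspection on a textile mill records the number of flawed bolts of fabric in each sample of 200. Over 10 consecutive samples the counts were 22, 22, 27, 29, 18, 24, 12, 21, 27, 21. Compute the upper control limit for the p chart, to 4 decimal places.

p̄ = Σdᵢ / (k·n) = 223 / (10 × 200) = 0.11150
UCL = p̄ + 3·√(p̄(1−p̄)/n) = 0.11150 + 3 × √(0.11150×0.88850/200) = 0.11150 + 3 × 0.02226 = 0.17827

0.1783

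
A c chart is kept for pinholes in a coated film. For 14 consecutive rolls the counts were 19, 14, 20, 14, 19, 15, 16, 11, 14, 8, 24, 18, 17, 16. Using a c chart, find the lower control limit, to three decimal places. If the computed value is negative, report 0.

4.045

c̄ = (19 + 14 + 20 + 14 + 19 + 15 + 16 + 11 + 14 + 8 + 24 + 18 + 17 + 16) / 14 = 225 / 14 = 16.0714
LCL = c̄ − 3√c̄ = 16.0714 − 3 × 4.0089 = 4.0447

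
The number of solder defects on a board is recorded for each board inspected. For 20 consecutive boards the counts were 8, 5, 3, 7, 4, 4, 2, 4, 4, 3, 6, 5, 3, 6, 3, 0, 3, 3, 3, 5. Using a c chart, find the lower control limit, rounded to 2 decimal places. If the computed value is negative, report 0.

0.00

c̄ = (8 + 5 + 3 + 7 + 4 + 4 + 2 + 4 + 4 + 3 + 6 + 5 + 3 + 6 + 3 + 0 + 3 + 3 + 3 + 5) / 20 = 81 / 20 = 4.0500
LCL = c̄ − 3√c̄ = 4.0500 − 3 × 2.0125 = -1.9874 → 0 (cannot be negative)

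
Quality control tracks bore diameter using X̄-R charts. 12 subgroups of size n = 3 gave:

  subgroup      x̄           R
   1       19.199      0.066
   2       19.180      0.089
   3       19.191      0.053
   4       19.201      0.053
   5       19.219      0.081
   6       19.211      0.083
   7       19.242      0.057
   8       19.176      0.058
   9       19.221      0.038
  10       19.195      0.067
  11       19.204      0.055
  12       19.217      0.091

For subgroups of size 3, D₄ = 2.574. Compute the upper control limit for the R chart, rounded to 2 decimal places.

R̄ = (0.066 + 0.089 + 0.053 + 0.053 + 0.081 + 0.083 + 0.057 + 0.058 + 0.038 + 0.067 + 0.055 + 0.091) / 12 = 0.7910 / 12 = 0.0659
UCL_R = D₄·R̄ = 2.574 × 0.0659 = 0.1697

0.17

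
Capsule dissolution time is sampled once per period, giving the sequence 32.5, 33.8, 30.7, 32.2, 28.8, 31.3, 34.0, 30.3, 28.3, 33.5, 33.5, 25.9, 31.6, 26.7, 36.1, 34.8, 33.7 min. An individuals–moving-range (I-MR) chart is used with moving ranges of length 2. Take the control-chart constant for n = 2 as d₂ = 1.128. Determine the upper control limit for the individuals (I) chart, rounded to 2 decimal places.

40.84

X̄ = (32.5 + 33.8 + 30.7 + 32.2 + 28.8 + 31.3 + 34.0 + 30.3 + 28.3 + 33.5 + 33.5 + 25.9 + 31.6 + 26.7 + 36.1 + 34.8 + 33.7) / 17 = 31.6294
Moving ranges: 1.3, 3.1, 1.5, 3.4, 2.5, 2.7, 3.7, 2.0, 5.2, 0.0, 7.6, 5.7, 4.9, 9.4, 1.3, 1.1; M̄R̄ = 55.4000 / 16 = 3.4625
UCL = X̄ + 3·M̄R̄/d₂ = 31.6294 + 3 × 3.4625 / 1.128 = 40.8382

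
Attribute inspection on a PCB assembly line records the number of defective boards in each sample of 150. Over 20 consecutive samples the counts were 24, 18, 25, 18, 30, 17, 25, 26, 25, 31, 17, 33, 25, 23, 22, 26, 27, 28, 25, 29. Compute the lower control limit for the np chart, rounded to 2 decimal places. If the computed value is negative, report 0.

11.07

p̄ = Σdᵢ / (k·n) = 494 / (20 × 150) = 0.16467
LCL = np̄ − 3·√(np̄(1−p̄)) = 24.7000 − 3 × 4.5423 = 11.0730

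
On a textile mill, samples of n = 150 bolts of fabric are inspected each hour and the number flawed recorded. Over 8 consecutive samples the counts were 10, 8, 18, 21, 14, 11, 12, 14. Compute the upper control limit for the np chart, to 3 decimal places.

24.015

p̄ = Σdᵢ / (k·n) = 108 / (8 × 150) = 0.09000
UCL = np̄ + 3·√(np̄(1−p̄)) = 13.5000 + 3 × √(13.5000×0.91000) = 13.5000 + 3 × 3.5050 = 24.0150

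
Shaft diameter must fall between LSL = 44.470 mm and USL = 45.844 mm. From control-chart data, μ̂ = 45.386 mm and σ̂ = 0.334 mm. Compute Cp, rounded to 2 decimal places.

0.69

Cp = (USL − LSL) / (6σ̂) = (45.844 − 44.470) / (6 × 0.334) = 1.3740 / 2.0040 = 0.6856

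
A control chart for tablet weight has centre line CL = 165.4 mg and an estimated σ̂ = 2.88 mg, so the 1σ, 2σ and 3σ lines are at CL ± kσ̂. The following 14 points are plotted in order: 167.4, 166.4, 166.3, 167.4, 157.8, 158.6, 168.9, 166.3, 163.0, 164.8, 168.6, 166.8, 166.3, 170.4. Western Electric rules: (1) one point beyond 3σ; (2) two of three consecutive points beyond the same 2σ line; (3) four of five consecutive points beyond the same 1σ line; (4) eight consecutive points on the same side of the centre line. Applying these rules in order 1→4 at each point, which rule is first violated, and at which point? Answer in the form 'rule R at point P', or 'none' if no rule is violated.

Zone of each point (C = within 1σ̂, B = 1σ̂–2σ̂, A = 2σ̂–3σ̂, * = beyond 3σ̂; sign = side of CL): 1:+C, 2:+C, 3:+C, 4:+C, 5:-A, 6:-A, 7:+B, 8:+C, 9:-C, 10:-C, 11:+B, 12:+C, 13:+C, 14:+B
Rule 2 (two of three consecutive points beyond the same 2σ limit) is satisfied at point 6.

rule 2 at point 6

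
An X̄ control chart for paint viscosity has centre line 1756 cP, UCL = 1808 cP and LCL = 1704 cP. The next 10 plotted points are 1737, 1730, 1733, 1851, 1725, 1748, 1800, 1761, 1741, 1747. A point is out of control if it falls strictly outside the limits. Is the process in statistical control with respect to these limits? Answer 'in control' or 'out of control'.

Compare each point to [1704, 1808]: sample 4 = 1851 > UCL.

out of control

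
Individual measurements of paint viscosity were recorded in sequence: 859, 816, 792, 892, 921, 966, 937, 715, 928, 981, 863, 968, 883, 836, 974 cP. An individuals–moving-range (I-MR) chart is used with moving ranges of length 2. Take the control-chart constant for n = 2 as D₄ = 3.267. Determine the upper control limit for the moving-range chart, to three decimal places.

Moving ranges: 43, 24, 100, 29, 45, 29, 222, 213, 53, 118, 105, 85, 47, 138; M̄R̄ = 1251.0000 / 14 = 89.3571
UCL_MR = D₄·M̄R̄ = 3.267 × 89.3571 = 291.9298

291.930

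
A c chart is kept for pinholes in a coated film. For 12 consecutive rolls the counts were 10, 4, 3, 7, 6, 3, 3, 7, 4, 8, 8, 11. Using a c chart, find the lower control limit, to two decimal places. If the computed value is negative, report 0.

0.00

c̄ = (10 + 4 + 3 + 7 + 6 + 3 + 3 + 7 + 4 + 8 + 8 + 11) / 12 = 74 / 12 = 6.1667
LCL = c̄ − 3√c̄ = 6.1667 − 3 × 2.4833 = -1.2832 → 0 (cannot be negative)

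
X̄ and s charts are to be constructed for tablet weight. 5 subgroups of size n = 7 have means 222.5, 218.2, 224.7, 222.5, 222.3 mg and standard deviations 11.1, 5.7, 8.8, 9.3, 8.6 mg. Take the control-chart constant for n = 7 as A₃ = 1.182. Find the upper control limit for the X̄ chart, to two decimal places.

232.32

X̄̄ = (222.5 + 218.2 + 224.7 + 222.5 + 222.3) / 5 = 222.0400
s̄ = (11.1 + 5.7 + 8.8 + 9.3 + 8.6) / 5 = 8.7000
UCL = X̄̄ + A₃·s̄ = 222.0400 + 1.182 × 8.7000 = 232.3234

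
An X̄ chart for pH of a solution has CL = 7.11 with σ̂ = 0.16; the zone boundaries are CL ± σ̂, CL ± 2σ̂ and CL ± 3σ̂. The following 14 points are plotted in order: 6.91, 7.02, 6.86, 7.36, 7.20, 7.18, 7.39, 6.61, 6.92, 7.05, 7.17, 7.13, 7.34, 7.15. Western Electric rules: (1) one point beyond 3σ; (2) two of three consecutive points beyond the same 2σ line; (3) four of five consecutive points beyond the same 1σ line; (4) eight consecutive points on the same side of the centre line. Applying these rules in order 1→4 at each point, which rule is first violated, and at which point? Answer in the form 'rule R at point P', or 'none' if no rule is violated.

Zone of each point (C = within 1σ̂, B = 1σ̂–2σ̂, A = 2σ̂–3σ̂, * = beyond 3σ̂; sign = side of CL): 1:-B, 2:-C, 3:-B, 4:+B, 5:+C, 6:+C, 7:+B, 8:-*, 9:-B, 10:-C, 11:+C, 12:+C, 13:+B, 14:+C
Rule 1 (one point beyond the 3σ limits) is satisfied at point 8.

rule 1 at point 8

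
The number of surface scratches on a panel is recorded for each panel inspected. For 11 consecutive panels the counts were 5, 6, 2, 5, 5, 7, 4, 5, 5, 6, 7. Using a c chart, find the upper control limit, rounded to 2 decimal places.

12.01

c̄ = (5 + 6 + 2 + 5 + 5 + 7 + 4 + 5 + 5 + 6 + 7) / 11 = 57 / 11 = 5.1818
UCL = c̄ + 3√c̄ = 5.1818 + 3 × √5.1818 = 5.1818 + 3 × 2.2764 = 12.0109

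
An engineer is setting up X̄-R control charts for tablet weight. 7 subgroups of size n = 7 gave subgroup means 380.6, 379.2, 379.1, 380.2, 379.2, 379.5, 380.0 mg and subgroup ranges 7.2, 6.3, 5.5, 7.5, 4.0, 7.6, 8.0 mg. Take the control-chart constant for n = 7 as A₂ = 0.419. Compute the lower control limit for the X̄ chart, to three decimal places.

376.926

X̄̄ = (380.6 + 379.2 + 379.1 + 380.2 + 379.2 + 379.5 + 380.0) / 7 = 2657.8000 / 7 = 379.6857
R̄ = (7.2 + 6.3 + 5.5 + 7.5 + 4.0 + 7.6 + 8.0) / 7 = 46.1000 / 7 = 6.5857
LCL = X̄̄ − A₂·R̄ = 379.6857 − 0.419 × 6.5857 = 376.9263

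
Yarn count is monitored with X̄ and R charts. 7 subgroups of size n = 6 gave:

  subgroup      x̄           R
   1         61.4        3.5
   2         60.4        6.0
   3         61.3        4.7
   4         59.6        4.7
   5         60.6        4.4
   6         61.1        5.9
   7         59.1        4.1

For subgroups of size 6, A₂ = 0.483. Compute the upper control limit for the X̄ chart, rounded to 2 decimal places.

X̄̄ = (61.4 + 60.4 + 61.3 + 59.6 + 60.6 + 61.1 + 59.1) / 7 = 423.5000 / 7 = 60.5000
R̄ = (3.5 + 6.0 + 4.7 + 4.7 + 4.4 + 5.9 + 4.1) / 7 = 33.3000 / 7 = 4.7571
UCL = X̄̄ + A₂·R̄ = 60.5000 + 0.483 × 4.7571 = 62.7977

62.80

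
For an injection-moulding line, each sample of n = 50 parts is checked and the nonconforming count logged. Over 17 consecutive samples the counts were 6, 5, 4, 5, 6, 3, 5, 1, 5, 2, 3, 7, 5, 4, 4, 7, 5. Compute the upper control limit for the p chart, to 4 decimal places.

p̄ = Σdᵢ / (k·n) = 77 / (17 × 50) = 0.09059
UCL = p̄ + 3·√(p̄(1−p̄)/n) = 0.09059 + 3 × √(0.09059×0.90941/50) = 0.09059 + 3 × 0.04059 = 0.21236

0.2124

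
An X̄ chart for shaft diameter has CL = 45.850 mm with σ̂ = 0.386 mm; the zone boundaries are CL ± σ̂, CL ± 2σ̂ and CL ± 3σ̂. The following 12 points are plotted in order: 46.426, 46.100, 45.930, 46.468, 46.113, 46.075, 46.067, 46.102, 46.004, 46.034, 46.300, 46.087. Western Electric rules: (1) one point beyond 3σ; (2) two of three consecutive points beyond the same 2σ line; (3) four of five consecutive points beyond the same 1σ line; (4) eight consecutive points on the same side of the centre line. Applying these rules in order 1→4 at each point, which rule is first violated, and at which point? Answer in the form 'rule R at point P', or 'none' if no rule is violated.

rule 4 at point 8

Zone of each point (C = within 1σ̂, B = 1σ̂–2σ̂, A = 2σ̂–3σ̂, * = beyond 3σ̂; sign = side of CL): 1:+B, 2:+C, 3:+C, 4:+B, 5:+C, 6:+C, 7:+C, 8:+C, 9:+C, 10:+C, 11:+B, 12:+C
Rule 4 (eight consecutive points on the same side of the centre line) is satisfied at point 8.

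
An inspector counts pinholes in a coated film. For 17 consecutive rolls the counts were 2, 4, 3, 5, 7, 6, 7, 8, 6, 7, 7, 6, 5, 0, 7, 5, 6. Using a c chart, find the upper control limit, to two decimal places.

12.29

c̄ = (2 + 4 + 3 + 5 + 7 + 6 + 7 + 8 + 6 + 7 + 7 + 6 + 5 + 0 + 7 + 5 + 6) / 17 = 91 / 17 = 5.3529
UCL = c̄ + 3√c̄ = 5.3529 + 3 × √5.3529 = 5.3529 + 3 × 2.3136 = 12.2939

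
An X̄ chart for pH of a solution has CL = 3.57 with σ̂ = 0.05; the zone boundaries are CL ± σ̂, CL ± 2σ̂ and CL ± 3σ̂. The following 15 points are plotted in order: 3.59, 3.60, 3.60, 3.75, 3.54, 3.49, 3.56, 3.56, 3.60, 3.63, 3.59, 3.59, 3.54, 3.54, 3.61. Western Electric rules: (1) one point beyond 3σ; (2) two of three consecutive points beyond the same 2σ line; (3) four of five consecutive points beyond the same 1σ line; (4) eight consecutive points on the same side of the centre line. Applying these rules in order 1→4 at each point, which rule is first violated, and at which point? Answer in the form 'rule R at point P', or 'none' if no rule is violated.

Zone of each point (C = within 1σ̂, B = 1σ̂–2σ̂, A = 2σ̂–3σ̂, * = beyond 3σ̂; sign = side of CL): 1:+C, 2:+C, 3:+C, 4:+*, 5:-C, 6:-B, 7:-C, 8:-C, 9:+C, 10:+B, 11:+C, 12:+C, 13:-C, 14:-C, 15:+C
Rule 1 (one point beyond the 3σ limits) is satisfied at point 4.

rule 1 at point 4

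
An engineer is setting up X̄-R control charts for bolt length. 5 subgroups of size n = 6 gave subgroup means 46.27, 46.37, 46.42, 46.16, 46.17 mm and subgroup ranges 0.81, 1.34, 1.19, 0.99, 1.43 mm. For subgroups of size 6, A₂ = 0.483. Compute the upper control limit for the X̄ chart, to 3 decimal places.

X̄̄ = (46.27 + 46.37 + 46.42 + 46.16 + 46.17) / 5 = 231.3900 / 5 = 46.2780
R̄ = (0.81 + 1.34 + 1.19 + 0.99 + 1.43) / 5 = 5.7600 / 5 = 1.1520
UCL = X̄̄ + A₂·R̄ = 46.2780 + 0.483 × 1.1520 = 46.8344

46.834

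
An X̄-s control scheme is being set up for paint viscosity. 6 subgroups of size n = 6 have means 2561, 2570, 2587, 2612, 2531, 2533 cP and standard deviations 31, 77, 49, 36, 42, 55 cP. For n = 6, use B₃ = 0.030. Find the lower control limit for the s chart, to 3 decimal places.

1.450

s̄ = (31 + 77 + 49 + 36 + 42 + 55) / 6 = 48.3333
LCL_s = B₃·s̄ = 0.030 × 48.3333 = 1.4500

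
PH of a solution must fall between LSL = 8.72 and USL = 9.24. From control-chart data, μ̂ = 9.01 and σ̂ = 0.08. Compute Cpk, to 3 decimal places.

0.958

Cpu = (USL − μ̂) / (3σ̂) = (9.24 − 9.01) / (3 × 0.08) = 0.9583; Cpl = (μ̂ − LSL) / (3σ̂) = (9.01 − 8.72) / (3 × 0.08) = 1.2083; Cpk = min(Cpu, Cpl) = 0.9583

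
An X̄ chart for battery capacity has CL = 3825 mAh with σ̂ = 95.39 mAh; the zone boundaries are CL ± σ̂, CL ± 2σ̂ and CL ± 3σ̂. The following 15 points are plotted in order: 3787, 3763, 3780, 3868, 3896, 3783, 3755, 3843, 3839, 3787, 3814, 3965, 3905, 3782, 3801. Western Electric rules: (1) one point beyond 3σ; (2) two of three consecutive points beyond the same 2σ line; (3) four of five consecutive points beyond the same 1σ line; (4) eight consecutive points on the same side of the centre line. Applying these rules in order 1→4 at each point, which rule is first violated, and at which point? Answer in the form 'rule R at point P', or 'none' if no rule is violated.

Zone of each point (C = within 1σ̂, B = 1σ̂–2σ̂, A = 2σ̂–3σ̂, * = beyond 3σ̂; sign = side of CL): 1:-C, 2:-C, 3:-C, 4:+C, 5:+C, 6:-C, 7:-C, 8:+C, 9:+C, 10:-C, 11:-C, 12:+B, 13:+C, 14:-C, 15:-C
No rule fires across all 15 points.

none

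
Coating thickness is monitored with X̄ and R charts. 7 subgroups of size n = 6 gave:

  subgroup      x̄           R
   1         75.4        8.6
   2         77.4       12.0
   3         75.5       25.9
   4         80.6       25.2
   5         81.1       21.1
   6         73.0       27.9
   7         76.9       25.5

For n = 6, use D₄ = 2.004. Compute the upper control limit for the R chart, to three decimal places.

R̄ = (8.6 + 12.0 + 25.9 + 25.2 + 21.1 + 27.9 + 25.5) / 7 = 146.2000 / 7 = 20.8857
UCL_R = D₄·R̄ = 2.004 × 20.8857 = 41.8550

41.855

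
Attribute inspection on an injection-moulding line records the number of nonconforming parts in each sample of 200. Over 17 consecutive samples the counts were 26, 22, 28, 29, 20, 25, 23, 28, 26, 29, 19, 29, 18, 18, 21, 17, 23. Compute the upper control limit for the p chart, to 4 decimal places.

p̄ = Σdᵢ / (k·n) = 401 / (17 × 200) = 0.11794
UCL = p̄ + 3·√(p̄(1−p̄)/n) = 0.11794 + 3 × √(0.11794×0.88206/200) = 0.11794 + 3 × 0.02281 = 0.18636

0.1864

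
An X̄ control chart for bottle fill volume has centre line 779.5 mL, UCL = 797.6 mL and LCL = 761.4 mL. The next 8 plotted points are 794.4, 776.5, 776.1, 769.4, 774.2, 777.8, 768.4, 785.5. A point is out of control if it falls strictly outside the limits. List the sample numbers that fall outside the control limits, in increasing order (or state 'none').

none

All 8 points lie within [761.4, 797.6].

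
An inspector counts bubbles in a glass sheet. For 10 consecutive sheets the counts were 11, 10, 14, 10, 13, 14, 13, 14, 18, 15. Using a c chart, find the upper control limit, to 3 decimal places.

24.100

c̄ = (11 + 10 + 14 + 10 + 13 + 14 + 13 + 14 + 18 + 15) / 10 = 132 / 10 = 13.2000
UCL = c̄ + 3√c̄ = 13.2000 + 3 × √13.2000 = 13.2000 + 3 × 3.6332 = 24.0995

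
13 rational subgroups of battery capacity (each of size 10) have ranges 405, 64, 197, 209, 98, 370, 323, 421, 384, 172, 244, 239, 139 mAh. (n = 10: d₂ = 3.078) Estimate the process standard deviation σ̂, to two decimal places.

81.60

R̄ = (405 + 64 + 197 + 209 + 98 + 370 + 323 + 421 + 384 + 172 + 244 + 239 + 139) / 13 = 251.1538
σ̂ = R̄ / d₂ = 251.1538 / 3.078 = 81.5964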